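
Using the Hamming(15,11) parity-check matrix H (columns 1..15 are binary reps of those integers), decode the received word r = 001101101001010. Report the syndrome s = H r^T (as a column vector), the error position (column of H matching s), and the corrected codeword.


s = (1, 1, 0, 1)^T, error position = 13, corrected codeword c = 001101101001110

Compute s = H r^T mod 2 one row at a time:
  s_1 = 0 + 1 + 0 + 0 + 1 + 0 + 1 + 0 = 3 ≡ 1 (mod 2).
  s_2 = 1 + 0 + 1 + 1 + 1 + 0 + 1 + 0 = 5 ≡ 1 (mod 2).
  s_3 = 0 + 1 + 1 + 1 + 0 + 0 + 1 + 0 = 4 ≡ 0 (mod 2).
  s_4 = 0 + 1 + 0 + 1 + 1 + 0 + 0 + 0 = 3 ≡ 1 (mod 2).
s = (1, 1, 0, 1)^T — this equals column 13 of H (binary 1101), so error is at position 13.
Correct: flip bit 13 of r = 001101101001010 to get c = 001101101001110.


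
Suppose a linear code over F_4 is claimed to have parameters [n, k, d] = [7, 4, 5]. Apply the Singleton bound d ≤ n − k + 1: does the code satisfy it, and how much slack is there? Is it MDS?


Singleton RHS = n − k + 1 = 4, slack = -1, bound violated (no such code; not MDS).

Singleton bound: d ≤ n − k + 1.
Here n = 7, k = 4, so n − k + 1 = 4.
Given d = 5, check d ≤ 4: NO.
Slack = (n − k + 1) − d = -1.
The slack is negative: d = 5 exceeds n − k + 1 = 4 by 1, so the Singleton bound is violated and no linear [7, 4, 5]_4 code can exist. In particular it is not MDS (MDS requires d = n − k + 1 exactly).
Description: the claimed parameters are [7, 4, 5]_4; such a code would be impossible (violates the Singleton bound).


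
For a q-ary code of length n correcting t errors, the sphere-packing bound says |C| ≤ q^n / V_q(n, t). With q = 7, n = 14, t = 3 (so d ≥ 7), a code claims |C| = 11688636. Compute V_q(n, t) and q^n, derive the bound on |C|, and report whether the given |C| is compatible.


V_q(n, t) = 81985, q^n = 678223072849, Hamming bound = 8272526, |C| = 11688636 > bound (violated).

Step 1: Compute V_q(n, t) = Σ_{j=0}^3 C(n, j) (q−1)^j.
  j = 0: C(14,0)·(6)^0 = 1·1 = 1.
  j = 1: C(14,1)·(6)^1 = 14·6 = 84.
  j = 2: C(14,2)·(6)^2 = 91·36 = 3276.
  j = 3: C(14,3)·(6)^3 = 364·216 = 78624.
  V_q(n, t) = 1 + 84 + 3276 + 78624 = 81985.
Step 2: q^n = 7^14 = 678223072849.
Step 3: Hamming bound ⌊q^n / V_q(n,t)⌋ = ⌊678223072849/81985⌋ = 8272526.
Step 4: Compare |C| = 11688636 to 8272526: violated.
The claimed |C| lies above the Hamming bound, so no 7-ary code of length 14 with d ≥ 7 can have 11688636 codewords.


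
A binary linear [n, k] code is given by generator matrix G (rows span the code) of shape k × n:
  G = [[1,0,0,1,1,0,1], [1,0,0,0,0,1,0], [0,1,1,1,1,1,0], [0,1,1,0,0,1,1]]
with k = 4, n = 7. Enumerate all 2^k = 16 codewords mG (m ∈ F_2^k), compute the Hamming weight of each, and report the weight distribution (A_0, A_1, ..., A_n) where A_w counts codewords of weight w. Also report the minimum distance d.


Weight distribution: A_0 = 1, A_1 = 2, A_2 = 1, A_3 = 2, A_4 = 5, A_5 = 4, A_6 = 1. Minimum distance d = 1.

Enumerate all 2^4 = 16 messages m ∈ F_2^4.
For each, compute codeword c = mG in F_2^7, then tally its weight.
  m = 0000 → c = 0000000, weight = 0.
  m = 1000 → c = 1001101, weight = 4.
  m = 0100 → c = 1000010, weight = 2.
  m = 1100 → c = 0001111, weight = 4.
  m = 0010 → c = 0111110, weight = 5.
  m = 1010 → c = 1110011, weight = 5.
  m = 0110 → c = 1111100, weight = 5.
  m = 1110 → c = 0110001, weight = 3.
  m = 0001 → c = 0110011, weight = 4.
  m = 1001 → c = 1111110, weight = 6.
  m = 0101 → c = 1110001, weight = 4.
  m = 1101 → c = 0111100, weight = 4.
  m = 0011 → c = 0001101, weight = 3.
  m = 1011 → c = 1000000, weight = 1.
  m = 0111 → c = 1001111, weight = 5.
  m = 1111 → c = 0000010, weight = 1.
Tally weights:
  weight 0: 1 codewords.
  weight 1: 2 codewords.
  weight 2: 1 codewords.
  weight 3: 2 codewords.
  weight 4: 5 codewords.
  weight 5: 4 codewords.
  weight 6: 1 codewords.
Minimum distance d = smallest w > 0 with A_w > 0 = 1.
Sanity: Σ A_w = 16 = 2^4 = 16 ✓.


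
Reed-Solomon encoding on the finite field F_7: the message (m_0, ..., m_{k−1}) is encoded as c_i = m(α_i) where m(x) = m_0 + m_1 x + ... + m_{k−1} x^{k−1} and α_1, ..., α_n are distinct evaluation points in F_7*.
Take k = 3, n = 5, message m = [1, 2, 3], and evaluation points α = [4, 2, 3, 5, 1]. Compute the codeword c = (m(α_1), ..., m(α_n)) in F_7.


c = [1, 3, 6, 2, 6]

Message polynomial: m(x) = 1 + 2·x + 3·x^2 (mod 7).
For each evaluation point α_i, compute m(α_i) mod 7:
  α_1 = 4: Horner steps 3 → 0 → 1, so m(4) = 1.
  α_2 = 2: Horner steps 3 → 1 → 3, so m(2) = 3.
  α_3 = 3: Horner steps 3 → 4 → 6, so m(3) = 6.
  α_4 = 5: Horner steps 3 → 3 → 2, so m(5) = 2.
  α_5 = 1: Horner steps 3 → 5 → 6, so m(1) = 6.
Codeword c = [1, 3, 6, 2, 6] ∈ F_7^5.


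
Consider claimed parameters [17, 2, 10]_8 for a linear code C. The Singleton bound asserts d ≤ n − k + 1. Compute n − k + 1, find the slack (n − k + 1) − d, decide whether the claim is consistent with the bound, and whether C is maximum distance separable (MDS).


Singleton RHS = n − k + 1 = 16, slack = 6, bound satisfied, not MDS.

Singleton bound: d ≤ n − k + 1.
Here n = 17, k = 2, so n − k + 1 = 16.
Given d = 10, check d ≤ 16: YES.
Slack = (n − k + 1) − d = 6.
The code is NOT MDS (slack = 6 > 0).
Description: the claimed parameters are [17, 2, 10]_8; such a code would be non-MDS.


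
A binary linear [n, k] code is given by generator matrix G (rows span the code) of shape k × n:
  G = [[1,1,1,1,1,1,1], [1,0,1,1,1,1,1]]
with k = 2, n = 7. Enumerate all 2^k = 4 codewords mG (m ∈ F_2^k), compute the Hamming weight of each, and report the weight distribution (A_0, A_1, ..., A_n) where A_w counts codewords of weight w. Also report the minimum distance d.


Weight distribution: A_0 = 1, A_1 = 1, A_6 = 1, A_7 = 1. Minimum distance d = 1.

Enumerate all 2^2 = 4 messages m ∈ F_2^2.
For each, compute codeword c = mG in F_2^7, then tally its weight.
  m = 00 → c = 0000000, weight = 0.
  m = 10 → c = 1111111, weight = 7.
  m = 01 → c = 1011111, weight = 6.
  m = 11 → c = 0100000, weight = 1.
Tally weights:
  weight 0: 1 codewords.
  weight 1: 1 codewords.
  weight 6: 1 codewords.
  weight 7: 1 codewords.
Minimum distance d = smallest w > 0 with A_w > 0 = 1.
Sanity: Σ A_w = 4 = 2^2 = 4 ✓.


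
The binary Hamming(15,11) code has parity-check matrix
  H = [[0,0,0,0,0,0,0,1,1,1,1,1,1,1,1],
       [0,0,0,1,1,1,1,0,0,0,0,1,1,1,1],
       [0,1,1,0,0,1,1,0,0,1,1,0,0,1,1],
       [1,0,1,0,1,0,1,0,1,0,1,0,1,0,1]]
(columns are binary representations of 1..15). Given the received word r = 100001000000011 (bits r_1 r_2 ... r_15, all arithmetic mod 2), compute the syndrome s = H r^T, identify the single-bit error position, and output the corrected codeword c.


s = (0, 1, 1, 0)^T, error position = 6, corrected codeword c = 100000000000011

Compute s = H r^T mod 2 one row at a time:
  s_1 = 0 + 0 + 0 + 0 + 0 + 0 + 1 + 1 = 2 ≡ 0 (mod 2).
  s_2 = 0 + 0 + 1 + 0 + 0 + 0 + 1 + 1 = 3 ≡ 1 (mod 2).
  s_3 = 0 + 0 + 1 + 0 + 0 + 0 + 1 + 1 = 3 ≡ 1 (mod 2).
  s_4 = 1 + 0 + 0 + 0 + 0 + 0 + 0 + 1 = 2 ≡ 0 (mod 2).
s = (0, 1, 1, 0)^T — this equals column 6 of H (binary 0110), so error is at position 6.
Correct: flip bit 6 of r = 100001000000011 to get c = 100000000000011.


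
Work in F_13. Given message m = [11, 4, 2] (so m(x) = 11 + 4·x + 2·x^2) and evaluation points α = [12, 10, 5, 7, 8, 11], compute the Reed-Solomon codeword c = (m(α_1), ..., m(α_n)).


c = [9, 4, 3, 7, 2, 11]

Message polynomial: m(x) = 11 + 4·x + 2·x^2 (mod 13).
For each evaluation point α_i, compute m(α_i) mod 13:
  α_1 = 12: Horner steps 2 → 2 → 9, so m(12) = 9.
  α_2 = 10: Horner steps 2 → 11 → 4, so m(10) = 4.
  α_3 = 5: Horner steps 2 → 1 → 3, so m(5) = 3.
  α_4 = 7: Horner steps 2 → 5 → 7, so m(7) = 7.
  α_5 = 8: Horner steps 2 → 7 → 2, so m(8) = 2.
  α_6 = 11: Horner steps 2 → 0 → 11, so m(11) = 11.
Codeword c = [9, 4, 3, 7, 2, 11] ∈ F_13^6.


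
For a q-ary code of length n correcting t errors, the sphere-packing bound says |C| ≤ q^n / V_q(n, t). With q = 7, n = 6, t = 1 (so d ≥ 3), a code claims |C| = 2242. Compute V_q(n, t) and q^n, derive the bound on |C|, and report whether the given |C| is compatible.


V_q(n, t) = 37, q^n = 117649, Hamming bound = 3179, |C| = 2242 ≤ bound (satisfied).

Step 1: Compute V_q(n, t) = Σ_{j=0}^1 C(n, j) (q−1)^j.
  j = 0: C(6,0)·(6)^0 = 1·1 = 1.
  j = 1: C(6,1)·(6)^1 = 6·6 = 36.
  V_q(n, t) = 1 + 36 = 37.
Step 2: q^n = 7^6 = 117649.
Step 3: Hamming bound ⌊q^n / V_q(n,t)⌋ = ⌊117649/37⌋ = 3179.
Step 4: Compare |C| = 2242 to 3179: satisfied.
The claimed |C| lies below the Hamming bound.


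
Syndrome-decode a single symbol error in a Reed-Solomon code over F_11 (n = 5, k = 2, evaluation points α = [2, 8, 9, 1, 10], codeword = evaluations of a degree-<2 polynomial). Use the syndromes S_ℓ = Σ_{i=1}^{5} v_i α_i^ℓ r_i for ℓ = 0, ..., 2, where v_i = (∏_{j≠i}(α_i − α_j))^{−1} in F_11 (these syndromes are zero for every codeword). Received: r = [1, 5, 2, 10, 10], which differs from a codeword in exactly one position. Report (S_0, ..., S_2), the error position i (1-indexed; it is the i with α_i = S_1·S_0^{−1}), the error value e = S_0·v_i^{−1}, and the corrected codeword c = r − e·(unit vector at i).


S = (8, 8, 8), error at position 4, error magnitude e = 6, c = [1, 5, 2, 4, 10].

Step 1: column multipliers v_i = (∏_{j≠i}(α_i − α_j))^{−1} mod 11.
  i = 1 (α = 2): (2−8)(2−9)(2−1)(2−10) = (−6)·(−7)·1·(−8) = −336 ≡ 5, so v_1 = 5^{−1} = 9 (mod 11).
  i = 2 (α = 8): (8−2)(8−9)(8−1)(8−10) = 6·(−1)·7·(−2) = 84 ≡ 7, so v_2 = 7^{−1} = 8 (mod 11).
  i = 3 (α = 9): (9−2)(9−8)(9−1)(9−10) = 7·1·8·(−1) = −56 ≡ 10, so v_3 = 10^{−1} = 10 (mod 11).
  i = 4 (α = 1): (1−2)(1−8)(1−9)(1−10) = (−1)·(−7)·(−8)·(−9) = 504 ≡ 9, so v_4 = 9^{−1} = 5 (mod 11).
  i = 5 (α = 10): (10−2)(10−8)(10−9)(10−1) = 8·2·1·9 = 144 ≡ 1, so v_5 = 1^{−1} = 1 (mod 11).
  v = [9, 8, 10, 5, 1].
Step 2: syndromes of r = [1, 5, 2, 10, 10] (all sums mod 11).
  S_0 = Σ v_i r_i = 9·1 + 8·5 + 10·2 + 5·10 + 1·10 = 129 ≡ 8.
  S_1 = Σ v_i α_i r_i = 9·2·1 + 8·8·5 + 10·9·2 + 5·1·10 + 1·10·10 = 668 ≡ 8.
  α_i^2 mod 11 = [4, 9, 4, 1, 1].
  S_2 = Σ v_i α_i^2 r_i = 9·4·1 + 8·9·5 + 10·4·2 + 5·1·10 + 1·1·10 = 536 ≡ 8.
  S = (8, 8, 8) ≠ 0, so r is not a codeword (an error is present).
Step 3: locate the error. For a single error e at position i, S_ℓ = v_i·e·α_i^ℓ, so α_err = S_1/S_0.
  S_0^{−1} = 8^{−1} = 7 (mod 11), so α_err = 8·7 = 56 ≡ 1 = α_4. Error position i = 4.
  Consistency check: S_2/S_1 = 8·7 = 56 ≡ 1 = α_err ✓ (single-error assumption holds).
Step 4: error magnitude e = S_0/v_4 = S_0·∏_{j≠4}(α_4 − α_j) = 8·9 = 72 ≡ 6 (mod 11).
Step 5: correct position 4: c_4 = r_4 − e = 10 − 6 ≡ 4 (mod 11). Hence c = [1, 5, 2, 4, 10].
  Check: interpolating c through the α_i gives m(x) = 7 + 8·x (degree < 2) with m(α_i) = c_i for every i, so c is indeed a codeword.


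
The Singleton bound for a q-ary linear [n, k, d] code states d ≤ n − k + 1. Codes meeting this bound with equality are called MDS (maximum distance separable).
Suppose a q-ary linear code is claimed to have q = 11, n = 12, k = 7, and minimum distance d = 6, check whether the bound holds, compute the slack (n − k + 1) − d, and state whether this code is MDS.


Singleton RHS = n − k + 1 = 6, slack = 0, bound satisfied, MDS.

Singleton bound: d ≤ n − k + 1.
Here n = 12, k = 7, so n − k + 1 = 6.
Given d = 6, check d ≤ 6: YES.
Slack = (n − k + 1) − d = 0.
The code is MDS (slack = 0).
Description: the claimed parameters are [12, 7, 6]_11; such a code would be MDS (meets Singleton bound).


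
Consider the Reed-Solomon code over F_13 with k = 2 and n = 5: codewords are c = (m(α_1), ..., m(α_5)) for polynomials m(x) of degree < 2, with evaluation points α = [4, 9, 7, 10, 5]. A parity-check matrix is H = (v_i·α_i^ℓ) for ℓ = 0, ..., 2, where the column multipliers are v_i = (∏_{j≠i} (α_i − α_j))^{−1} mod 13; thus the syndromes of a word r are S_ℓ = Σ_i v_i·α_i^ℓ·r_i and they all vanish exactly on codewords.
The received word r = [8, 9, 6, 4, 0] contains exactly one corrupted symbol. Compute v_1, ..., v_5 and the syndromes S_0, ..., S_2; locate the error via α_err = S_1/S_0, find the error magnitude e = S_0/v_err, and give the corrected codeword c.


S = (3, 2, 10), error at position 5, error magnitude e = 10, c = [8, 9, 6, 4, 3].

Step 1: column multipliers v_i = (∏_{j≠i}(α_i − α_j))^{−1} mod 13.
  i = 1 (α = 4): (4−9)(4−7)(4−10)(4−5) = (−5)·(−3)·(−6)·(−1) = 90 ≡ 12, so v_1 = 12^{−1} = 12 (mod 13).
  i = 2 (α = 9): (9−4)(9−7)(9−10)(9−5) = 5·2·(−1)·4 = −40 ≡ 12, so v_2 = 12^{−1} = 12 (mod 13).
  i = 3 (α = 7): (7−4)(7−9)(7−10)(7−5) = 3·(−2)·(−3)·2 = 36 ≡ 10, so v_3 = 10^{−1} = 4 (mod 13).
  i = 4 (α = 10): (10−4)(10−9)(10−7)(10−5) = 6·1·3·5 = 90 ≡ 12, so v_4 = 12^{−1} = 12 (mod 13).
  i = 5 (α = 5): (5−4)(5−9)(5−7)(5−10) = 1·(−4)·(−2)·(−5) = −40 ≡ 12, so v_5 = 12^{−1} = 12 (mod 13).
  v = [12, 12, 4, 12, 12].
Step 2: syndromes of r = [8, 9, 6, 4, 0] (all sums mod 13).
  S_0 = Σ v_i r_i = 12·8 + 12·9 + 4·6 + 12·4 + 12·0 = 276 ≡ 3.
  S_1 = Σ v_i α_i r_i = 12·4·8 + 12·9·9 + 4·7·6 + 12·10·4 + 12·5·0 = 2004 ≡ 2.
  α_i^2 mod 13 = [3, 3, 10, 9, 12].
  S_2 = Σ v_i α_i^2 r_i = 12·3·8 + 12·3·9 + 4·10·6 + 12·9·4 + 12·12·0 = 1284 ≡ 10.
  S = (3, 2, 10) ≠ 0, so r is not a codeword (an error is present).
Step 3: locate the error. For a single error e at position i, S_ℓ = v_i·e·α_i^ℓ, so α_err = S_1/S_0.
  S_0^{−1} = 3^{−1} = 9 (mod 13), so α_err = 2·9 = 18 ≡ 5 = α_5. Error position i = 5.
  Consistency check: S_2/S_1 = 10·7 = 70 ≡ 5 = α_err ✓ (single-error assumption holds).
Step 4: error magnitude e = S_0/v_5 = S_0·∏_{j≠5}(α_5 − α_j) = 3·12 = 36 ≡ 10 (mod 13).
Step 5: correct position 5: c_5 = r_5 − e = 0 − 10 ≡ 3 (mod 13). Hence c = [8, 9, 6, 4, 3].
  Check: interpolating c through the α_i gives m(x) = 2 + 8·x (degree < 2) with m(α_i) = c_i for every i, so c is indeed a codeword.


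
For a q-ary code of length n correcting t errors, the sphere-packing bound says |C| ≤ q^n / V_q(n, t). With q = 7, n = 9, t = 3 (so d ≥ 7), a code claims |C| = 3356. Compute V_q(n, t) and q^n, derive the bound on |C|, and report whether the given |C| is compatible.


V_q(n, t) = 19495, q^n = 40353607, Hamming bound = 2069, |C| = 3356 > bound (violated).

Step 1: Compute V_q(n, t) = Σ_{j=0}^3 C(n, j) (q−1)^j.
  j = 0: C(9,0)·(6)^0 = 1·1 = 1.
  j = 1: C(9,1)·(6)^1 = 9·6 = 54.
  j = 2: C(9,2)·(6)^2 = 36·36 = 1296.
  j = 3: C(9,3)·(6)^3 = 84·216 = 18144.
  V_q(n, t) = 1 + 54 + 1296 + 18144 = 19495.
Step 2: q^n = 7^9 = 40353607.
Step 3: Hamming bound ⌊q^n / V_q(n,t)⌋ = ⌊40353607/19495⌋ = 2069.
Step 4: Compare |C| = 3356 to 2069: violated.
The claimed |C| lies above the Hamming bound, so no 7-ary code of length 9 with d ≥ 7 can have 3356 codewords.


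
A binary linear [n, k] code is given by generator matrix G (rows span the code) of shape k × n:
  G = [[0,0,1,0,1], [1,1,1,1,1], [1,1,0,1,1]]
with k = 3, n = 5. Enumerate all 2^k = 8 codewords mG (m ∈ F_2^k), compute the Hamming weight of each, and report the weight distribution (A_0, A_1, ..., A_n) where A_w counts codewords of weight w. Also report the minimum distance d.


Weight distribution: A_0 = 1, A_1 = 2, A_2 = 1, A_3 = 1, A_4 = 2, A_5 = 1. Minimum distance d = 1.

Enumerate all 2^3 = 8 messages m ∈ F_2^3.
For each, compute codeword c = mG in F_2^5, then tally its weight.
  m = 000 → c = 00000, weight = 0.
  m = 100 → c = 00101, weight = 2.
  m = 010 → c = 11111, weight = 5.
  m = 110 → c = 11010, weight = 3.
  m = 001 → c = 11011, weight = 4.
  m = 101 → c = 11110, weight = 4.
  m = 011 → c = 00100, weight = 1.
  m = 111 → c = 00001, weight = 1.
Tally weights:
  weight 0: 1 codewords.
  weight 1: 2 codewords.
  weight 2: 1 codewords.
  weight 3: 1 codewords.
  weight 4: 2 codewords.
  weight 5: 1 codewords.
Minimum distance d = smallest w > 0 with A_w > 0 = 1.
Sanity: Σ A_w = 8 = 2^3 = 8 ✓.


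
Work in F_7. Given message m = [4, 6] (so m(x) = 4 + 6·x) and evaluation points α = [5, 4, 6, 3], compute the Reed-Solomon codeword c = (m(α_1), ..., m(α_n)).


c = [6, 0, 5, 1]

Message polynomial: m(x) = 4 + 6·x (mod 7).
For each evaluation point α_i, compute m(α_i) mod 7:
  α_1 = 5: Horner steps 6 → 6, so m(5) = 6.
  α_2 = 4: Horner steps 6 → 0, so m(4) = 0.
  α_3 = 6: Horner steps 6 → 5, so m(6) = 5.
  α_4 = 3: Horner steps 6 → 1, so m(3) = 1.
Codeword c = [6, 0, 5, 1] ∈ F_7^4.


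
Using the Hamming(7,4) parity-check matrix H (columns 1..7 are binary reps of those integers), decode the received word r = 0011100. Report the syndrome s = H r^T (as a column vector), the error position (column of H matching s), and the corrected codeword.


s = (0, 1, 0)^T, error position = 2, corrected codeword c = 0111100

Compute s = H r^T mod 2 one row at a time:
  s_1 = 1 + 1 + 0 + 0 = 2 ≡ 0 (mod 2).
  s_2 = 0 + 1 + 0 + 0 = 1 ≡ 1 (mod 2).
  s_3 = 0 + 1 + 1 + 0 = 2 ≡ 0 (mod 2).
s = (0, 1, 0)^T — this equals column 2 of H (binary 010), so error is at position 2.
Correct: flip bit 2 of r = 0011100 to get c = 0111100.


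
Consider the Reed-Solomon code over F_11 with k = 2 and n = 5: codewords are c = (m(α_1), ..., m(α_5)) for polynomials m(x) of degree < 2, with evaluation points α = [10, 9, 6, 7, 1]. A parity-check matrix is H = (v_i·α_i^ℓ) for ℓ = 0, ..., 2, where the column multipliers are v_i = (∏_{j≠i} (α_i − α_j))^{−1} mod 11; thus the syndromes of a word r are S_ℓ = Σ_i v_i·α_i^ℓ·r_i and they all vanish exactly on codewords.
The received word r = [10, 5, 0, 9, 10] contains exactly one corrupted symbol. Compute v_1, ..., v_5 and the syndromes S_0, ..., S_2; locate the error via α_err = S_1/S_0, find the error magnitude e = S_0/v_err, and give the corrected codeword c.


S = (2, 9, 2), error at position 1, error magnitude e = 7, c = [3, 5, 0, 9, 10].

Step 1: column multipliers v_i = (∏_{j≠i}(α_i − α_j))^{−1} mod 11.
  i = 1 (α = 10): (10−9)(10−6)(10−7)(10−1) = 1·4·3·9 = 108 ≡ 9, so v_1 = 9^{−1} = 5 (mod 11).
  i = 2 (α = 9): (9−10)(9−6)(9−7)(9−1) = (−1)·3·2·8 = −48 ≡ 7, so v_2 = 7^{−1} = 8 (mod 11).
  i = 3 (α = 6): (6−10)(6−9)(6−7)(6−1) = (−4)·(−3)·(−1)·5 = −60 ≡ 6, so v_3 = 6^{−1} = 2 (mod 11).
  i = 4 (α = 7): (7−10)(7−9)(7−6)(7−1) = (−3)·(−2)·1·6 = 36 ≡ 3, so v_4 = 3^{−1} = 4 (mod 11).
  i = 5 (α = 1): (1−10)(1−9)(1−6)(1−7) = (−9)·(−8)·(−5)·(−6) = 2160 ≡ 4, so v_5 = 4^{−1} = 3 (mod 11).
  v = [5, 8, 2, 4, 3].
Step 2: syndromes of r = [10, 5, 0, 9, 10] (all sums mod 11).
  S_0 = Σ v_i r_i = 5·10 + 8·5 + 2·0 + 4·9 + 3·10 = 156 ≡ 2.
  S_1 = Σ v_i α_i r_i = 5·10·10 + 8·9·5 + 2·6·0 + 4·7·9 + 3·1·10 = 1142 ≡ 9.
  α_i^2 mod 11 = [1, 4, 3, 5, 1].
  S_2 = Σ v_i α_i^2 r_i = 5·1·10 + 8·4·5 + 2·3·0 + 4·5·9 + 3·1·10 = 420 ≡ 2.
  S = (2, 9, 2) ≠ 0, so r is not a codeword (an error is present).
Step 3: locate the error. For a single error e at position i, S_ℓ = v_i·e·α_i^ℓ, so α_err = S_1/S_0.
  S_0^{−1} = 2^{−1} = 6 (mod 11), so α_err = 9·6 = 54 ≡ 10 = α_1. Error position i = 1.
  Consistency check: S_2/S_1 = 2·5 = 10 ≡ 10 = α_err ✓ (single-error assumption holds).
Step 4: error magnitude e = S_0/v_1 = S_0·∏_{j≠1}(α_1 − α_j) = 2·9 = 18 ≡ 7 (mod 11).
Step 5: correct position 1: c_1 = r_1 − e = 10 − 7 ≡ 3 (mod 11). Hence c = [3, 5, 0, 9, 10].
  Check: interpolating c through the α_i gives m(x) = 1 + 9·x (degree < 2) with m(α_i) = c_i for every i, so c is indeed a codeword.


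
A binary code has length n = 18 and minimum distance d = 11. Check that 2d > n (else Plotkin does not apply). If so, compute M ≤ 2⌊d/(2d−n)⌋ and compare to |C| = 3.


Plotkin bound M ≤ 4; given |C| = 3 ≤ bound (satisfied).

Check applicability: 2d = 22, n = 18.
2d − n = 4 > 0, so Plotkin applies.
Compute d/(2d−n) = 11/4 ≈ 2.7500.
⌊d/(2d−n)⌋ = 2.
Plotkin bound: M ≤ 2·2 = 4.
Given |C| = 3, check: satisfied.
This |C| is below the Plotkin bound.


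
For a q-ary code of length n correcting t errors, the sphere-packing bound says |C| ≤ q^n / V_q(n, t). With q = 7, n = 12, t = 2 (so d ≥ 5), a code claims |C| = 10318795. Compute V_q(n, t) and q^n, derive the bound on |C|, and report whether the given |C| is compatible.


V_q(n, t) = 2449, q^n = 13841287201, Hamming bound = 5651811, |C| = 10318795 > bound (violated).

Step 1: Compute V_q(n, t) = Σ_{j=0}^2 C(n, j) (q−1)^j.
  j = 0: C(12,0)·(6)^0 = 1·1 = 1.
  j = 1: C(12,1)·(6)^1 = 12·6 = 72.
  j = 2: C(12,2)·(6)^2 = 66·36 = 2376.
  V_q(n, t) = 1 + 72 + 2376 = 2449.
Step 2: q^n = 7^12 = 13841287201.
Step 3: Hamming bound ⌊q^n / V_q(n,t)⌋ = ⌊13841287201/2449⌋ = 5651811.
Step 4: Compare |C| = 10318795 to 5651811: violated.
The claimed |C| lies above the Hamming bound, so no 7-ary code of length 12 with d ≥ 5 can have 10318795 codewords.


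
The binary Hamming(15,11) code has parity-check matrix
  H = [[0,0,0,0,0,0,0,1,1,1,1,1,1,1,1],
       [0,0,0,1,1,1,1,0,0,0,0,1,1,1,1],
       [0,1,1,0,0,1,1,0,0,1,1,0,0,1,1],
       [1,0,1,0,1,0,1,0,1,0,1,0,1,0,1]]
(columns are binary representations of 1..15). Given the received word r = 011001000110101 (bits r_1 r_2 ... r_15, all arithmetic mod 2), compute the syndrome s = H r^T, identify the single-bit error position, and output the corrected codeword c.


s = (0, 1, 0, 0)^T, error position = 4, corrected codeword c = 011101000110101

Compute s = H r^T mod 2 one row at a time:
  s_1 = 0 + 0 + 1 + 1 + 0 + 1 + 0 + 1 = 4 ≡ 0 (mod 2).
  s_2 = 0 + 0 + 1 + 0 + 0 + 1 + 0 + 1 = 3 ≡ 1 (mod 2).
  s_3 = 1 + 1 + 1 + 0 + 1 + 1 + 0 + 1 = 6 ≡ 0 (mod 2).
  s_4 = 0 + 1 + 0 + 0 + 0 + 1 + 1 + 1 = 4 ≡ 0 (mod 2).
s = (0, 1, 0, 0)^T — this equals column 4 of H (binary 0100), so error is at position 4.
Correct: flip bit 4 of r = 011001000110101 to get c = 011101000110101.


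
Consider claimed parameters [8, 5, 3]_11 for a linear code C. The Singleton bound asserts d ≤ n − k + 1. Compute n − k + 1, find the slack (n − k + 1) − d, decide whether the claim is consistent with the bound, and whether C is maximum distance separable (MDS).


Singleton RHS = n − k + 1 = 4, slack = 1, bound satisfied, not MDS.

Singleton bound: d ≤ n − k + 1.
Here n = 8, k = 5, so n − k + 1 = 4.
Given d = 3, check d ≤ 4: YES.
Slack = (n − k + 1) − d = 1.
The code is NOT MDS (slack = 1 > 0).
Description: the claimed parameters are [8, 5, 3]_11; such a code would be non-MDS.


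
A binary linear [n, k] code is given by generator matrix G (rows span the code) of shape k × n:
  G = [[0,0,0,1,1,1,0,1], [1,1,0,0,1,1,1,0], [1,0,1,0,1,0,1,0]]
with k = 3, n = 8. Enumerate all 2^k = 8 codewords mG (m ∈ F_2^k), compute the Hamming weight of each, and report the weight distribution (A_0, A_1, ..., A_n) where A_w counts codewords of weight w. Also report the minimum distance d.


Weight distribution: A_0 = 1, A_3 = 1, A_4 = 2, A_5 = 3, A_6 = 1. Minimum distance d = 3.

Enumerate all 2^3 = 8 messages m ∈ F_2^3.
For each, compute codeword c = mG in F_2^8, then tally its weight.
  m = 000 → c = 00000000, weight = 0.
  m = 100 → c = 00011101, weight = 4.
  m = 010 → c = 11001110, weight = 5.
  m = 110 → c = 11010011, weight = 5.
  m = 001 → c = 10101010, weight = 4.
  m = 101 → c = 10110111, weight = 6.
  m = 011 → c = 01100100, weight = 3.
  m = 111 → c = 01111001, weight = 5.
Tally weights:
  weight 0: 1 codewords.
  weight 3: 1 codewords.
  weight 4: 2 codewords.
  weight 5: 3 codewords.
  weight 6: 1 codewords.
Minimum distance d = smallest w > 0 with A_w > 0 = 3.
Sanity: Σ A_w = 8 = 2^3 = 8 ✓.


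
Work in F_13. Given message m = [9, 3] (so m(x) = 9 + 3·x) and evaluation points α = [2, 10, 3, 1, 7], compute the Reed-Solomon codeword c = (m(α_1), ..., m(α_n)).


c = [2, 0, 5, 12, 4]

Message polynomial: m(x) = 9 + 3·x (mod 13).
For each evaluation point α_i, compute m(α_i) mod 13:
  α_1 = 2: Horner steps 3 → 2, so m(2) = 2.
  α_2 = 10: Horner steps 3 → 0, so m(10) = 0.
  α_3 = 3: Horner steps 3 → 5, so m(3) = 5.
  α_4 = 1: Horner steps 3 → 12, so m(1) = 12.
  α_5 = 7: Horner steps 3 → 4, so m(7) = 4.
Codeword c = [2, 0, 5, 12, 4] ∈ F_13^5.


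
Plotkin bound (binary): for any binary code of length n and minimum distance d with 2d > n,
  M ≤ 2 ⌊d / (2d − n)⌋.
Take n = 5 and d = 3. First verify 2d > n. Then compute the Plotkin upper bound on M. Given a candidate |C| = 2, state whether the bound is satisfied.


Plotkin bound M ≤ 6; given |C| = 2 ≤ bound (satisfied).

Check applicability: 2d = 6, n = 5.
2d − n = 1 > 0, so Plotkin applies.
Compute d/(2d−n) = 3/1 ≈ 3.0000.
⌊d/(2d−n)⌋ = 3.
Plotkin bound: M ≤ 2·3 = 6.
Given |C| = 2, check: satisfied.
This |C| is below the Plotkin bound.


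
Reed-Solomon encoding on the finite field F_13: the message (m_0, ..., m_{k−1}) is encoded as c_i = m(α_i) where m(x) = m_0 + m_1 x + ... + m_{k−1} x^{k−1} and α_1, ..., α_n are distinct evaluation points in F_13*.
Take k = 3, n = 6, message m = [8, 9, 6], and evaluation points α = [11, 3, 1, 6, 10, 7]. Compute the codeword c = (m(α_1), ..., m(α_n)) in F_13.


c = [1, 11, 10, 5, 9, 1]

Message polynomial: m(x) = 8 + 9·x + 6·x^2 (mod 13).
For each evaluation point α_i, compute m(α_i) mod 13:
  α_1 = 11: Horner steps 6 → 10 → 1, so m(11) = 1.
  α_2 = 3: Horner steps 6 → 1 → 11, so m(3) = 11.
  α_3 = 1: Horner steps 6 → 2 → 10, so m(1) = 10.
  α_4 = 6: Horner steps 6 → 6 → 5, so m(6) = 5.
  α_5 = 10: Horner steps 6 → 4 → 9, so m(10) = 9.
  α_6 = 7: Horner steps 6 → 12 → 1, so m(7) = 1.
Codeword c = [1, 11, 10, 5, 9, 1] ∈ F_13^6.


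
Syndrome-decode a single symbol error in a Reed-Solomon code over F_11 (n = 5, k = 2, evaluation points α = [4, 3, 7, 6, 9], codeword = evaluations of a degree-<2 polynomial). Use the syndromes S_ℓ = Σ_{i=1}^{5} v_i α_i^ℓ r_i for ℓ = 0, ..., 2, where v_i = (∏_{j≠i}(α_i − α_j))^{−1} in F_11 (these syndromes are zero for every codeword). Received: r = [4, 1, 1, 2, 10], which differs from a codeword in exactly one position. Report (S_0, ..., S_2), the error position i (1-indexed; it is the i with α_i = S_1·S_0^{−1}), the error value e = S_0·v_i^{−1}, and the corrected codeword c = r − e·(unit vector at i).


S = (3, 9, 5), error at position 2, error magnitude e = 7, c = [4, 5, 1, 2, 10].

Step 1: column multipliers v_i = (∏_{j≠i}(α_i − α_j))^{−1} mod 11.
  i = 1 (α = 4): (4−3)(4−7)(4−6)(4−9) = 1·(−3)·(−2)·(−5) = −30 ≡ 3, so v_1 = 3^{−1} = 4 (mod 11).
  i = 2 (α = 3): (3−4)(3−7)(3−6)(3−9) = (−1)·(−4)·(−3)·(−6) = 72 ≡ 6, so v_2 = 6^{−1} = 2 (mod 11).
  i = 3 (α = 7): (7−4)(7−3)(7−6)(7−9) = 3·4·1·(−2) = −24 ≡ 9, so v_3 = 9^{−1} = 5 (mod 11).
  i = 4 (α = 6): (6−4)(6−3)(6−7)(6−9) = 2·3·(−1)·(−3) = 18 ≡ 7, so v_4 = 7^{−1} = 8 (mod 11).
  i = 5 (α = 9): (9−4)(9−3)(9−7)(9−6) = 5·6·2·3 = 180 ≡ 4, so v_5 = 4^{−1} = 3 (mod 11).
  v = [4, 2, 5, 8, 3].
Step 2: syndromes of r = [4, 1, 1, 2, 10] (all sums mod 11).
  S_0 = Σ v_i r_i = 4·4 + 2·1 + 5·1 + 8·2 + 3·10 = 69 ≡ 3.
  S_1 = Σ v_i α_i r_i = 4·4·4 + 2·3·1 + 5·7·1 + 8·6·2 + 3·9·10 = 471 ≡ 9.
  α_i^2 mod 11 = [5, 9, 5, 3, 4].
  S_2 = Σ v_i α_i^2 r_i = 4·5·4 + 2·9·1 + 5·5·1 + 8·3·2 + 3·4·10 = 291 ≡ 5.
  S = (3, 9, 5) ≠ 0, so r is not a codeword (an error is present).
Step 3: locate the error. For a single error e at position i, S_ℓ = v_i·e·α_i^ℓ, so α_err = S_1/S_0.
  S_0^{−1} = 3^{−1} = 4 (mod 11), so α_err = 9·4 = 36 ≡ 3 = α_2. Error position i = 2.
  Consistency check: S_2/S_1 = 5·5 = 25 ≡ 3 = α_err ✓ (single-error assumption holds).
Step 4: error magnitude e = S_0/v_2 = S_0·∏_{j≠2}(α_2 − α_j) = 3·6 = 18 ≡ 7 (mod 11).
Step 5: correct position 2: c_2 = r_2 − e = 1 − 7 ≡ 5 (mod 11). Hence c = [4, 5, 1, 2, 10].
  Check: interpolating c through the α_i gives m(x) = 8 + 10·x (degree < 2) with m(α_i) = c_i for every i, so c is indeed a codeword.


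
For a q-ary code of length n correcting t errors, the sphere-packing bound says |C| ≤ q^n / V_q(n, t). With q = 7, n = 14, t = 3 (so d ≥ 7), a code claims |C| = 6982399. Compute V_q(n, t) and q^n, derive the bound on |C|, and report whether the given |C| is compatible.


V_q(n, t) = 81985, q^n = 678223072849, Hamming bound = 8272526, |C| = 6982399 ≤ bound (satisfied).

Step 1: Compute V_q(n, t) = Σ_{j=0}^3 C(n, j) (q−1)^j.
  j = 0: C(14,0)·(6)^0 = 1·1 = 1.
  j = 1: C(14,1)·(6)^1 = 14·6 = 84.
  j = 2: C(14,2)·(6)^2 = 91·36 = 3276.
  j = 3: C(14,3)·(6)^3 = 364·216 = 78624.
  V_q(n, t) = 1 + 84 + 3276 + 78624 = 81985.
Step 2: q^n = 7^14 = 678223072849.
Step 3: Hamming bound ⌊q^n / V_q(n,t)⌋ = ⌊678223072849/81985⌋ = 8272526.
Step 4: Compare |C| = 6982399 to 8272526: satisfied.
The claimed |C| lies below the Hamming bound.


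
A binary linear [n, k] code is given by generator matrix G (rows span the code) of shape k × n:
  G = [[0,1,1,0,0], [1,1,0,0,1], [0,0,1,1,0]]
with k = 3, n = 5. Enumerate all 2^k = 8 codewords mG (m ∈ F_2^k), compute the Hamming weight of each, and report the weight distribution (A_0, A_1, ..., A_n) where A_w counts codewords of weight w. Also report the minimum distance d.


Weight distribution: A_0 = 1, A_2 = 3, A_3 = 3, A_5 = 1. Minimum distance d = 2.

Enumerate all 2^3 = 8 messages m ∈ F_2^3.
For each, compute codeword c = mG in F_2^5, then tally its weight.
  m = 000 → c = 00000, weight = 0.
  m = 100 → c = 01100, weight = 2.
  m = 010 → c = 11001, weight = 3.
  m = 110 → c = 10101, weight = 3.
  m = 001 → c = 00110, weight = 2.
  m = 101 → c = 01010, weight = 2.
  m = 011 → c = 11111, weight = 5.
  m = 111 → c = 10011, weight = 3.
Tally weights:
  weight 0: 1 codewords.
  weight 2: 3 codewords.
  weight 3: 3 codewords.
  weight 5: 1 codewords.
Minimum distance d = smallest w > 0 with A_w > 0 = 2.
Sanity: Σ A_w = 8 = 2^3 = 8 ✓.


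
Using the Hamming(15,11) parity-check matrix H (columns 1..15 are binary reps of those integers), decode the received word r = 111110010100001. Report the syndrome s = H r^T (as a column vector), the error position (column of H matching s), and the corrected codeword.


s = (1, 1, 0, 0)^T, error position = 12, corrected codeword c = 111110010101001

Compute s = H r^T mod 2 one row at a time:
  s_1 = 1 + 0 + 1 + 0 + 0 + 0 + 0 + 1 = 3 ≡ 1 (mod 2).
  s_2 = 1 + 1 + 0 + 0 + 0 + 0 + 0 + 1 = 3 ≡ 1 (mod 2).
  s_3 = 1 + 1 + 0 + 0 + 1 + 0 + 0 + 1 = 4 ≡ 0 (mod 2).
  s_4 = 1 + 1 + 1 + 0 + 0 + 0 + 0 + 1 = 4 ≡ 0 (mod 2).
s = (1, 1, 0, 0)^T — this equals column 12 of H (binary 1100), so error is at position 12.
Correct: flip bit 12 of r = 111110010100001 to get c = 111110010101001.


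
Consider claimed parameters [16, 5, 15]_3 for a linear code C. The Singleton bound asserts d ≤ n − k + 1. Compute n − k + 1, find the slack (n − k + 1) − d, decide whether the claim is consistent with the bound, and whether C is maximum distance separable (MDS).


Singleton RHS = n − k + 1 = 12, slack = -3, bound violated (no such code; not MDS).

Singleton bound: d ≤ n − k + 1.
Here n = 16, k = 5, so n − k + 1 = 12.
Given d = 15, check d ≤ 12: NO.
Slack = (n − k + 1) − d = -3.
The slack is negative: d = 15 exceeds n − k + 1 = 12 by 3, so the Singleton bound is violated and no linear [16, 5, 15]_3 code can exist. In particular it is not MDS (MDS requires d = n − k + 1 exactly).
Description: the claimed parameters are [16, 5, 15]_3; such a code would be impossible (violates the Singleton bound).


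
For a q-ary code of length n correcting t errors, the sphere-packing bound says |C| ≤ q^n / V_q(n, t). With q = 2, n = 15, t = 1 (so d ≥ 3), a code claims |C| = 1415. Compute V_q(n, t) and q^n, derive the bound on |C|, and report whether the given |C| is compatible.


V_q(n, t) = 16, q^n = 32768, Hamming bound = 2048, |C| = 1415 ≤ bound (satisfied).

Step 1: Compute V_q(n, t) = Σ_{j=0}^1 C(n, j) (q−1)^j.
  j = 0: C(15,0)·(1)^0 = 1·1 = 1.
  j = 1: C(15,1)·(1)^1 = 15·1 = 15.
  V_q(n, t) = 1 + 15 = 16.
Step 2: q^n = 2^15 = 32768.
Step 3: Hamming bound ⌊q^n / V_q(n,t)⌋ = ⌊32768/16⌋ = 2048.
Step 4: Compare |C| = 1415 to 2048: satisfied.
The claimed |C| lies below the Hamming bound.


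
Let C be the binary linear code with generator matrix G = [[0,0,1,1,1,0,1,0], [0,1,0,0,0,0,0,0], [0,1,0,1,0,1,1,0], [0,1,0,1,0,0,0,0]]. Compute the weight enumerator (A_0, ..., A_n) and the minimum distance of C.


Weight distribution: A_0 = 1, A_1 = 2, A_2 = 2, A_3 = 4, A_4 = 5, A_5 = 2. Minimum distance d = 1.

Enumerate all 2^4 = 16 messages m ∈ F_2^4.
For each, compute codeword c = mG in F_2^8, then tally its weight.
  m = 0000 → c = 00000000, weight = 0.
  m = 1000 → c = 00111010, weight = 4.
  m = 0100 → c = 01000000, weight = 1.
  m = 1100 → c = 01111010, weight = 5.
  m = 0010 → c = 01010110, weight = 4.
  m = 1010 → c = 01101100, weight = 4.
  m = 0110 → c = 00010110, weight = 3.
  m = 1110 → c = 00101100, weight = 3.
  m = 0001 → c = 01010000, weight = 2.
  m = 1001 → c = 01101010, weight = 4.
  m = 0101 → c = 00010000, weight = 1.
  m = 1101 → c = 00101010, weight = 3.
  m = 0011 → c = 00000110, weight = 2.
  m = 1011 → c = 00111100, weight = 4.
  m = 0111 → c = 01000110, weight = 3.
  m = 1111 → c = 01111100, weight = 5.
Tally weights:
  weight 0: 1 codewords.
  weight 1: 2 codewords.
  weight 2: 2 codewords.
  weight 3: 4 codewords.
  weight 4: 5 codewords.
  weight 5: 2 codewords.
Minimum distance d = smallest w > 0 with A_w > 0 = 1.
Sanity: Σ A_w = 16 = 2^4 = 16 ✓.


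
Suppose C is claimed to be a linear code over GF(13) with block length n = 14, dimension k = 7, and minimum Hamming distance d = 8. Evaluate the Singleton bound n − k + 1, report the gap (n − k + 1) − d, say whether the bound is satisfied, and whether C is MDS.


Singleton RHS = n − k + 1 = 8, slack = 0, bound satisfied, MDS.

Singleton bound: d ≤ n − k + 1.
Here n = 14, k = 7, so n − k + 1 = 8.
Given d = 8, check d ≤ 8: YES.
Slack = (n − k + 1) − d = 0.
The code is MDS (slack = 0).
Description: the claimed parameters are [14, 7, 8]_13; such a code would be MDS (meets Singleton bound).


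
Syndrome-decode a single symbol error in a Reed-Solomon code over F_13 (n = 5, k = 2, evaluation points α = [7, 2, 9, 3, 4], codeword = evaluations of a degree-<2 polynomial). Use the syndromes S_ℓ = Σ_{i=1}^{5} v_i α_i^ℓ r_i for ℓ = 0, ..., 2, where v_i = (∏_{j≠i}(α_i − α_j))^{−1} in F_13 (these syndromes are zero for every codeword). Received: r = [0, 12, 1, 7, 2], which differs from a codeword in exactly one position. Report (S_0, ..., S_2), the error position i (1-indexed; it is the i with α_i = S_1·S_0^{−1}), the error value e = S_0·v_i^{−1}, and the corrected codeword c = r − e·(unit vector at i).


S = (6, 2, 5), error at position 3, error magnitude e = 11, c = [0, 12, 3, 7, 2].

Step 1: column multipliers v_i = (∏_{j≠i}(α_i − α_j))^{−1} mod 13.
  i = 1 (α = 7): (7−2)(7−9)(7−3)(7−4) = 5·(−2)·4·3 = −120 ≡ 10, so v_1 = 10^{−1} = 4 (mod 13).
  i = 2 (α = 2): (2−7)(2−9)(2−3)(2−4) = (−5)·(−7)·(−1)·(−2) = 70 ≡ 5, so v_2 = 5^{−1} = 8 (mod 13).
  i = 3 (α = 9): (9−7)(9−2)(9−3)(9−4) = 2·7·6·5 = 420 ≡ 4, so v_3 = 4^{−1} = 10 (mod 13).
  i = 4 (α = 3): (3−7)(3−2)(3−9)(3−4) = (−4)·1·(−6)·(−1) = −24 ≡ 2, so v_4 = 2^{−1} = 7 (mod 13).
  i = 5 (α = 4): (4−7)(4−2)(4−9)(4−3) = (−3)·2·(−5)·1 = 30 ≡ 4, so v_5 = 4^{−1} = 10 (mod 13).
  v = [4, 8, 10, 7, 10].
Step 2: syndromes of r = [0, 12, 1, 7, 2] (all sums mod 13).
  S_0 = Σ v_i r_i = 4·0 + 8·12 + 10·1 + 7·7 + 10·2 = 175 ≡ 6.
  S_1 = Σ v_i α_i r_i = 4·7·0 + 8·2·12 + 10·9·1 + 7·3·7 + 10·4·2 = 509 ≡ 2.
  α_i^2 mod 13 = [10, 4, 3, 9, 3].
  S_2 = Σ v_i α_i^2 r_i = 4·10·0 + 8·4·12 + 10·3·1 + 7·9·7 + 10·3·2 = 915 ≡ 5.
  S = (6, 2, 5) ≠ 0, so r is not a codeword (an error is present).
Step 3: locate the error. For a single error e at position i, S_ℓ = v_i·e·α_i^ℓ, so α_err = S_1/S_0.
  S_0^{−1} = 6^{−1} = 11 (mod 13), so α_err = 2·11 = 22 ≡ 9 = α_3. Error position i = 3.
  Consistency check: S_2/S_1 = 5·7 = 35 ≡ 9 = α_err ✓ (single-error assumption holds).
Step 4: error magnitude e = S_0/v_3 = S_0·∏_{j≠3}(α_3 − α_j) = 6·4 = 24 ≡ 11 (mod 13).
Step 5: correct position 3: c_3 = r_3 − e = 1 − 11 ≡ 3 (mod 13). Hence c = [0, 12, 3, 7, 2].
  Check: interpolating c through the α_i gives m(x) = 9 + 8·x (degree < 2) with m(α_i) = c_i for every i, so c is indeed a codeword.


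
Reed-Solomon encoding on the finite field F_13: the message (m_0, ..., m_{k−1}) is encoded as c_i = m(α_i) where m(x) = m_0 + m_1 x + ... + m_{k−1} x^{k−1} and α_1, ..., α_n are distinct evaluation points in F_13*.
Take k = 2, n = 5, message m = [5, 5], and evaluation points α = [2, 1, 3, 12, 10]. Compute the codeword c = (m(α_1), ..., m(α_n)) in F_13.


c = [2, 10, 7, 0, 3]

Message polynomial: m(x) = 5 + 5·x (mod 13).
For each evaluation point α_i, compute m(α_i) mod 13:
  α_1 = 2: Horner steps 5 → 2, so m(2) = 2.
  α_2 = 1: Horner steps 5 → 10, so m(1) = 10.
  α_3 = 3: Horner steps 5 → 7, so m(3) = 7.
  α_4 = 12: Horner steps 5 → 0, so m(12) = 0.
  α_5 = 10: Horner steps 5 → 3, so m(10) = 3.
Codeword c = [2, 10, 7, 0, 3] ∈ F_13^5.


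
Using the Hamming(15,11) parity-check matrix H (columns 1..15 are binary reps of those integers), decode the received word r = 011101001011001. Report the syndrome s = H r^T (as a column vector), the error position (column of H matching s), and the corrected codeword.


s = (0, 0, 1, 0)^T, error position = 2, corrected codeword c = 001101001011001

Compute s = H r^T mod 2 one row at a time:
  s_1 = 0 + 1 + 0 + 1 + 1 + 0 + 0 + 1 = 4 ≡ 0 (mod 2).
  s_2 = 1 + 0 + 1 + 0 + 1 + 0 + 0 + 1 = 4 ≡ 0 (mod 2).
  s_3 = 1 + 1 + 1 + 0 + 0 + 1 + 0 + 1 = 5 ≡ 1 (mod 2).
  s_4 = 0 + 1 + 0 + 0 + 1 + 1 + 0 + 1 = 4 ≡ 0 (mod 2).
s = (0, 0, 1, 0)^T — this equals column 2 of H (binary 0010), so error is at position 2.
Correct: flip bit 2 of r = 011101001011001 to get c = 001101001011001.


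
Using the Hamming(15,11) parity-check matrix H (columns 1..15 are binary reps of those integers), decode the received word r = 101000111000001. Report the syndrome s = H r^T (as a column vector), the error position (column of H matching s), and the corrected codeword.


s = (1, 0, 1, 1)^T, error position = 11, corrected codeword c = 101000111010001

Compute s = H r^T mod 2 one row at a time:
  s_1 = 1 + 1 + 0 + 0 + 0 + 0 + 0 + 1 = 3 ≡ 1 (mod 2).
  s_2 = 0 + 0 + 0 + 1 + 0 + 0 + 0 + 1 = 2 ≡ 0 (mod 2).
  s_3 = 0 + 1 + 0 + 1 + 0 + 0 + 0 + 1 = 3 ≡ 1 (mod 2).
  s_4 = 1 + 1 + 0 + 1 + 1 + 0 + 0 + 1 = 5 ≡ 1 (mod 2).
s = (1, 0, 1, 1)^T — this equals column 11 of H (binary 1011), so error is at position 11.
Correct: flip bit 11 of r = 101000111000001 to get c = 101000111010001.


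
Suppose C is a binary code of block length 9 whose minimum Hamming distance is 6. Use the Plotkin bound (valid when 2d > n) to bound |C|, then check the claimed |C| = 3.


Plotkin bound M ≤ 4; given |C| = 3 ≤ bound (satisfied).

Check applicability: 2d = 12, n = 9.
2d − n = 3 > 0, so Plotkin applies.
Compute d/(2d−n) = 6/3 ≈ 2.0000.
⌊d/(2d−n)⌋ = 2.
Plotkin bound: M ≤ 2·2 = 4.
Given |C| = 3, check: satisfied.
This |C| is below the Plotkin bound.


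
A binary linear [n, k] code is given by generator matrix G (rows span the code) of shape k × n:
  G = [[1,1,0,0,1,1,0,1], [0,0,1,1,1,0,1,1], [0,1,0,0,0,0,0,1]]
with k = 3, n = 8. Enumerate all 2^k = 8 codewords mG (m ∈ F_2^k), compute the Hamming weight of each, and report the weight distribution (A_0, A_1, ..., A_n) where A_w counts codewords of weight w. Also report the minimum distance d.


Weight distribution: A_0 = 1, A_2 = 1, A_3 = 1, A_5 = 3, A_6 = 2. Minimum distance d = 2.

Enumerate all 2^3 = 8 messages m ∈ F_2^3.
For each, compute codeword c = mG in F_2^8, then tally its weight.
  m = 000 → c = 00000000, weight = 0.
  m = 100 → c = 11001101, weight = 5.
  m = 010 → c = 00111011, weight = 5.
  m = 110 → c = 11110110, weight = 6.
  m = 001 → c = 01000001, weight = 2.
  m = 101 → c = 10001100, weight = 3.
  m = 011 → c = 01111010, weight = 5.
  m = 111 → c = 10110111, weight = 6.
Tally weights:
  weight 0: 1 codewords.
  weight 2: 1 codewords.
  weight 3: 1 codewords.
  weight 5: 3 codewords.
  weight 6: 2 codewords.
Minimum distance d = smallest w > 0 with A_w > 0 = 2.
Sanity: Σ A_w = 8 = 2^3 = 8 ✓.
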